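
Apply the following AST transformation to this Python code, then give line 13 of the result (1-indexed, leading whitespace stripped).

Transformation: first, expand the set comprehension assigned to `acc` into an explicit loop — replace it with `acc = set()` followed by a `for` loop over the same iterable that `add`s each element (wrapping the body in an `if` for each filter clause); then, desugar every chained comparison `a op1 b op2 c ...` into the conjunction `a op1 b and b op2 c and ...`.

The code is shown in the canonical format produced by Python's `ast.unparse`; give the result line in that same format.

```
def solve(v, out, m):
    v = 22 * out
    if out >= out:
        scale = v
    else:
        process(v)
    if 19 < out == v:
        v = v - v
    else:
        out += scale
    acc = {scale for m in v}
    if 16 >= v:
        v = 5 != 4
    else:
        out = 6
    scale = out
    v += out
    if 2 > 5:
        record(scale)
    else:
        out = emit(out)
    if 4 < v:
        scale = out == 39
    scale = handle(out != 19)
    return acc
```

Transformed code:
def solve(v, out, m):
    v = 22 * out
    if out >= out:
        scale = v
    else:
        process(v)
    if 19 < out and out == v:
        v = v - v
    else:
        out += scale
    acc = set()
    for m in v:
        acc.add(scale)
    if 16 >= v:
        v = 5 != 4
    else:
        out = 6
    scale = out
    v += out
    if 2 > 5:
        record(scale)
    else:
        out = emit(out)
    if 4 < v:
        scale = out == 39
    scale = handle(out != 19)
    return acc

acc.add(scale)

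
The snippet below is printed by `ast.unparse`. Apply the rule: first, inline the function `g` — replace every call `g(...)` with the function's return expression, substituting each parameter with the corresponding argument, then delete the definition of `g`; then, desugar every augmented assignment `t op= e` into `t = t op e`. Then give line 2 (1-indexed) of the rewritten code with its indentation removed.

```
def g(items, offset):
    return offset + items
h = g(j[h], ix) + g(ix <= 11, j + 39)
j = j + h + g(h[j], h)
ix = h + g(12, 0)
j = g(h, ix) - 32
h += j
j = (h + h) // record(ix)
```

j = j + h + (h + h[j])

Transformed code:
h = ix + j[h] + (j + 39 + (ix <= 11))
j = j + h + (h + h[j])
ix = h + (0 + 12)
j = ix + h - 32
h = h + j
j = (h + h) // record(ix)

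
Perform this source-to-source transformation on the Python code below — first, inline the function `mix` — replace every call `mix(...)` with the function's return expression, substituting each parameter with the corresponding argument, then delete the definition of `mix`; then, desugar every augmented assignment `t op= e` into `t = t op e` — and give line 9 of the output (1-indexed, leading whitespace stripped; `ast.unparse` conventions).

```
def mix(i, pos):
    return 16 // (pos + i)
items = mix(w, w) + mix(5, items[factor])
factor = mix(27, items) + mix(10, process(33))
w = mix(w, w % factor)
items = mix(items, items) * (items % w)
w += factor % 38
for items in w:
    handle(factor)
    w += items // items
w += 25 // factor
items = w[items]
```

w = w + 25 // factor

Transformed code:
items = 16 // (w + w) + 16 // (items[factor] + 5)
factor = 16 // (items + 27) + 16 // (process(33) + 10)
w = 16 // (w % factor + w)
items = 16 // (items + items) * (items % w)
w = w + factor % 38
for items in w:
    handle(factor)
    w = w + items // items
w = w + 25 // factor
items = w[items]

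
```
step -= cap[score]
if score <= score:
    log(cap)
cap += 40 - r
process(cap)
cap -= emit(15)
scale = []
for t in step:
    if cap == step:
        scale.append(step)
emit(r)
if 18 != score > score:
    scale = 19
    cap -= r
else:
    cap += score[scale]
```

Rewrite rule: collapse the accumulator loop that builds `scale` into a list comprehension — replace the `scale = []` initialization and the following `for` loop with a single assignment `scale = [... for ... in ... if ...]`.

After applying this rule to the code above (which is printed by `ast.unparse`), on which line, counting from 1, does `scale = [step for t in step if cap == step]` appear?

7

Transformed code:
step -= cap[score]
if score <= score:
    log(cap)
cap += 40 - r
process(cap)
cap -= emit(15)
scale = [step for t in step if cap == step]
emit(r)
if 18 != score > score:
    scale = 19
    cap -= r
else:
    cap += score[scale]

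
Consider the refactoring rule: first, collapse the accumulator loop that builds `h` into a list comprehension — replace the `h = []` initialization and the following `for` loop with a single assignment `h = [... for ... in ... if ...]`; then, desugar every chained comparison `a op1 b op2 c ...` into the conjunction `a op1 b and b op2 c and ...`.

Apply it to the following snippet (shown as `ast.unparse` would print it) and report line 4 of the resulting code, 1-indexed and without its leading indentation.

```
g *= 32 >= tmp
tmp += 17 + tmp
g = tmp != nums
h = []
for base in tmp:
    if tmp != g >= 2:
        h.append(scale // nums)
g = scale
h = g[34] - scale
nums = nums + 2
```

Transformed code:
g *= 32 >= tmp
tmp += 17 + tmp
g = tmp != nums
h = [scale // nums for base in tmp if tmp != g and g >= 2]
g = scale
h = g[34] - scale
nums = nums + 2

h = [scale // nums for base in tmp if tmp != g and g >= 2]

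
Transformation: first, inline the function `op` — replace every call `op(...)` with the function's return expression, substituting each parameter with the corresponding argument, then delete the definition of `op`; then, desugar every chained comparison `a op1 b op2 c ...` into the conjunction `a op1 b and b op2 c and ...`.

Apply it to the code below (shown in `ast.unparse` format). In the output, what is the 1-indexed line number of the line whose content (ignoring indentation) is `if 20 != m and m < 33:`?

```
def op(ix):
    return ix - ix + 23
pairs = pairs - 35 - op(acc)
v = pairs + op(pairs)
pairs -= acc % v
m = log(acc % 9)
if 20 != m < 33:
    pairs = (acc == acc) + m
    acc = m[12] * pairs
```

Transformed code:
pairs = pairs - 35 - (acc - acc + 23)
v = pairs + (pairs - pairs + 23)
pairs -= acc % v
m = log(acc % 9)
if 20 != m and m < 33:
    pairs = (acc == acc) + m
    acc = m[12] * pairs

5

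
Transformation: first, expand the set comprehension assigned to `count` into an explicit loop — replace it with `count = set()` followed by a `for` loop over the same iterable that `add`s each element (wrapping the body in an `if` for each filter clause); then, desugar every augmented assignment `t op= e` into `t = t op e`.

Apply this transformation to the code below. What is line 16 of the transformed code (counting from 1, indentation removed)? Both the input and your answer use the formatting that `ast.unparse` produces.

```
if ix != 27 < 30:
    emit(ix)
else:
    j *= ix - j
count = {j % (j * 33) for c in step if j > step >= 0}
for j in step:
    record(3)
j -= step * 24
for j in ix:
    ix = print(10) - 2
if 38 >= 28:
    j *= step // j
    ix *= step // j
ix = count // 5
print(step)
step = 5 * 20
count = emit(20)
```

ix = ix * (step // j)

Transformed code:
if ix != 27 < 30:
    emit(ix)
else:
    j = j * (ix - j)
count = set()
for c in step:
    if j > step >= 0:
        count.add(j % (j * 33))
for j in step:
    record(3)
j = j - step * 24
for j in ix:
    ix = print(10) - 2
if 38 >= 28:
    j = j * (step // j)
    ix = ix * (step // j)
ix = count // 5
print(step)
step = 5 * 20
count = emit(20)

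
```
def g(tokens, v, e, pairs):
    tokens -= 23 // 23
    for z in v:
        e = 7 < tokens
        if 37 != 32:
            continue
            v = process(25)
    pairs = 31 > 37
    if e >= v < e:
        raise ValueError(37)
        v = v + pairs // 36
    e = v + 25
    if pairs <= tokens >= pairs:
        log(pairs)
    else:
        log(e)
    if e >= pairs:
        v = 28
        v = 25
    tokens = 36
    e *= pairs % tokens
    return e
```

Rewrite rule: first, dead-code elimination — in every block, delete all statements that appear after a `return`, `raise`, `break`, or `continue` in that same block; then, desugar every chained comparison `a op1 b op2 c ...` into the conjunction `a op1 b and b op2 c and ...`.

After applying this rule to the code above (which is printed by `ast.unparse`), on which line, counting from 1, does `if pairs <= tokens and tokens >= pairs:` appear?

11

Transformed code:
def g(tokens, v, e, pairs):
    tokens -= 23 // 23
    for z in v:
        e = 7 < tokens
        if 37 != 32:
            continue
    pairs = 31 > 37
    if e >= v and v < e:
        raise ValueError(37)
    e = v + 25
    if pairs <= tokens and tokens >= pairs:
        log(pairs)
    else:
        log(e)
    if e >= pairs:
        v = 28
        v = 25
    tokens = 36
    e *= pairs % tokens
    return e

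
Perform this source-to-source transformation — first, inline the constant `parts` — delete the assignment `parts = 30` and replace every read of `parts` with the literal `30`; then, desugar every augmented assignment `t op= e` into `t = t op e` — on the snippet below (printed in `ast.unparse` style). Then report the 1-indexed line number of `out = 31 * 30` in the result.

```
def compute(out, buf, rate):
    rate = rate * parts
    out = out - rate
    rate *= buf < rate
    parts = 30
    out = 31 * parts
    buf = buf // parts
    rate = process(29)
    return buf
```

Transformed code:
def compute(out, buf, rate):
    rate = rate * 30
    out = out - rate
    rate = rate * (buf < rate)
    out = 31 * 30
    buf = buf // 30
    rate = process(29)
    return buf

5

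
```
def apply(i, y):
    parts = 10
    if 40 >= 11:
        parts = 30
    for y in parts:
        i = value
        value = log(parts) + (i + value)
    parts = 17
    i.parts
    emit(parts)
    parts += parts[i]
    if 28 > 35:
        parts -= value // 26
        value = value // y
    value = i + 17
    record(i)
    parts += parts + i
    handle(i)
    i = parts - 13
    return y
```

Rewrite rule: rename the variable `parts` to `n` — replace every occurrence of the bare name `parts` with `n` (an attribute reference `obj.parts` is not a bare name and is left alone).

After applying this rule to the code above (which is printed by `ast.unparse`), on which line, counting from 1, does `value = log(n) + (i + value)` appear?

7

Transformed code:
def apply(i, y):
    n = 10
    if 40 >= 11:
        n = 30
    for y in n:
        i = value
        value = log(n) + (i + value)
    n = 17
    i.parts
    emit(n)
    n += n[i]
    if 28 > 35:
        n -= value // 26
        value = value // y
    value = i + 17
    record(i)
    n += n + i
    handle(i)
    i = n - 13
    return y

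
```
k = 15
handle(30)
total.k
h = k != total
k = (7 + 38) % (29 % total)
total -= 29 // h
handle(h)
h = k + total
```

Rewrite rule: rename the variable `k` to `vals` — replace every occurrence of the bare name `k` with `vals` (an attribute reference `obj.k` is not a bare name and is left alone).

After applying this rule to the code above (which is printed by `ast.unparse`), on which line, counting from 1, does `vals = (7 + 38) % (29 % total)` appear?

Transformed code:
vals = 15
handle(30)
total.k
h = vals != total
vals = (7 + 38) % (29 % total)
total -= 29 // h
handle(h)
h = vals + total

5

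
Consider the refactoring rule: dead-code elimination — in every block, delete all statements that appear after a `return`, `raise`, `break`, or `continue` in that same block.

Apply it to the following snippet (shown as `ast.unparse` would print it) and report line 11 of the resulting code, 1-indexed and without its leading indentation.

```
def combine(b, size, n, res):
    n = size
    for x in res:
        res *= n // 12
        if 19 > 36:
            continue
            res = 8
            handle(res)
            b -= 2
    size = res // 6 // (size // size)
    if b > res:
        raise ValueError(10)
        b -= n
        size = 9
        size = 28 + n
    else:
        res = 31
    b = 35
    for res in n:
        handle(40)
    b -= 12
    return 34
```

res = 31

Transformed code:
def combine(b, size, n, res):
    n = size
    for x in res:
        res *= n // 12
        if 19 > 36:
            continue
    size = res // 6 // (size // size)
    if b > res:
        raise ValueError(10)
    else:
        res = 31
    b = 35
    for res in n:
        handle(40)
    b -= 12
    return 34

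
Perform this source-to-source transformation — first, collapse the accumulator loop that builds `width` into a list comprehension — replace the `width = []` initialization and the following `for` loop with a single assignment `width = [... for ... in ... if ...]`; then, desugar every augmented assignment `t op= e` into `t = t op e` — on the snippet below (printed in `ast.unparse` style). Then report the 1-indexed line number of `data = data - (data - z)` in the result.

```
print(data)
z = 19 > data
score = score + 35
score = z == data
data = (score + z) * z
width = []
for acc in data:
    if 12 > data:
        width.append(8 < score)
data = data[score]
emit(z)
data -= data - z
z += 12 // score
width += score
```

9

Transformed code:
print(data)
z = 19 > data
score = score + 35
score = z == data
data = (score + z) * z
width = [8 < score for acc in data if 12 > data]
data = data[score]
emit(z)
data = data - (data - z)
z = z + 12 // score
width = width + score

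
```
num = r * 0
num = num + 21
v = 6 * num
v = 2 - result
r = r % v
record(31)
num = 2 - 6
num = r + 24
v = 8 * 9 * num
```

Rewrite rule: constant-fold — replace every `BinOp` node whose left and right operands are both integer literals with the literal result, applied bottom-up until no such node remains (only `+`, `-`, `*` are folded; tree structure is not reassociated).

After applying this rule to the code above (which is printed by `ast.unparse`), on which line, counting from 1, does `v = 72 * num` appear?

Transformed code:
num = r * 0
num = num + 21
v = 6 * num
v = 2 - result
r = r % v
record(31)
num = -4
num = r + 24
v = 72 * num

9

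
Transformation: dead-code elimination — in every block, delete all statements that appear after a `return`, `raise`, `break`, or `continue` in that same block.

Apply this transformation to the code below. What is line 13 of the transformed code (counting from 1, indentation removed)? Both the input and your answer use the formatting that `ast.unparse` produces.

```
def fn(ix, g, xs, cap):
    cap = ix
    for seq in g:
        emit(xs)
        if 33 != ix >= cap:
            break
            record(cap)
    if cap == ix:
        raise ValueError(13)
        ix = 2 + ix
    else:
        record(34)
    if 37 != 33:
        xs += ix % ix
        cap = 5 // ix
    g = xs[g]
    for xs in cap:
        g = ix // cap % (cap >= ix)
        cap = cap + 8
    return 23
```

Transformed code:
def fn(ix, g, xs, cap):
    cap = ix
    for seq in g:
        emit(xs)
        if 33 != ix >= cap:
            break
    if cap == ix:
        raise ValueError(13)
    else:
        record(34)
    if 37 != 33:
        xs += ix % ix
        cap = 5 // ix
    g = xs[g]
    for xs in cap:
        g = ix // cap % (cap >= ix)
        cap = cap + 8
    return 23

cap = 5 // ix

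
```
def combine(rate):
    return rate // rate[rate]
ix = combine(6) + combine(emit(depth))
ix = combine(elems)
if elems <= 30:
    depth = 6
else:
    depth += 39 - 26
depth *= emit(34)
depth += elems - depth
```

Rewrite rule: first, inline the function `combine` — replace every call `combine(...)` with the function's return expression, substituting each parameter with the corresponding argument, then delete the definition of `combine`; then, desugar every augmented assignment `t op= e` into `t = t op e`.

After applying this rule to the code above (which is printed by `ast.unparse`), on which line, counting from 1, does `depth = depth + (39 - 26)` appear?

6

Transformed code:
ix = 6 // 6[6] + emit(depth) // emit(depth)[emit(depth)]
ix = elems // elems[elems]
if elems <= 30:
    depth = 6
else:
    depth = depth + (39 - 26)
depth = depth * emit(34)
depth = depth + (elems - depth)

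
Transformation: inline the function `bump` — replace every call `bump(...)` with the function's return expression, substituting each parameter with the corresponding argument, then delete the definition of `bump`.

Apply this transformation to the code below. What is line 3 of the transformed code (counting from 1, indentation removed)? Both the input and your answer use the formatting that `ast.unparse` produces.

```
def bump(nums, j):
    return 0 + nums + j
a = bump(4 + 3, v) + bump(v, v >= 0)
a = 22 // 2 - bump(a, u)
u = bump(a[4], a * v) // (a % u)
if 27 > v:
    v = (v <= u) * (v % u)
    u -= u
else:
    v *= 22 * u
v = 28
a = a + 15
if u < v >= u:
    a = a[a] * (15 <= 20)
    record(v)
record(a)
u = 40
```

u = (0 + a[4] + a * v) // (a % u)

Transformed code:
a = 0 + (4 + 3) + v + (0 + v + (v >= 0))
a = 22 // 2 - (0 + a + u)
u = (0 + a[4] + a * v) // (a % u)
if 27 > v:
    v = (v <= u) * (v % u)
    u -= u
else:
    v *= 22 * u
v = 28
a = a + 15
if u < v >= u:
    a = a[a] * (15 <= 20)
    record(v)
record(a)
u = 40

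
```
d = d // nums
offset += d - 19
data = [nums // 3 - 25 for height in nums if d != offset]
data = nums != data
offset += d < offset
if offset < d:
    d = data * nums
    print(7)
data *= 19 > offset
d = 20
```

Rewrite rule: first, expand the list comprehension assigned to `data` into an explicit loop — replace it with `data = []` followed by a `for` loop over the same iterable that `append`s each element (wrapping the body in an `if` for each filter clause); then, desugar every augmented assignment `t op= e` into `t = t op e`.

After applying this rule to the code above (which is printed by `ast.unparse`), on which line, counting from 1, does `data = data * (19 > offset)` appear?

12

Transformed code:
d = d // nums
offset = offset + (d - 19)
data = []
for height in nums:
    if d != offset:
        data.append(nums // 3 - 25)
data = nums != data
offset = offset + (d < offset)
if offset < d:
    d = data * nums
    print(7)
data = data * (19 > offset)
d = 20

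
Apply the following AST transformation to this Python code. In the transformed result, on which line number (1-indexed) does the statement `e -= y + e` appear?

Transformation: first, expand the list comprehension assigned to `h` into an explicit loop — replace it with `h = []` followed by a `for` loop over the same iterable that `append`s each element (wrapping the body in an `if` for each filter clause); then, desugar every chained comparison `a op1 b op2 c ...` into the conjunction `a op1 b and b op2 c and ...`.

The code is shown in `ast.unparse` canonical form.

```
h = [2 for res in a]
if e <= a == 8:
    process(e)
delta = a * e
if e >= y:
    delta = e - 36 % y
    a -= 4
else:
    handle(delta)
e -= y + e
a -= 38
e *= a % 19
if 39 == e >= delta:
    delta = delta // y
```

12

Transformed code:
h = []
for res in a:
    h.append(2)
if e <= a and a == 8:
    process(e)
delta = a * e
if e >= y:
    delta = e - 36 % y
    a -= 4
else:
    handle(delta)
e -= y + e
a -= 38
e *= a % 19
if 39 == e and e >= delta:
    delta = delta // y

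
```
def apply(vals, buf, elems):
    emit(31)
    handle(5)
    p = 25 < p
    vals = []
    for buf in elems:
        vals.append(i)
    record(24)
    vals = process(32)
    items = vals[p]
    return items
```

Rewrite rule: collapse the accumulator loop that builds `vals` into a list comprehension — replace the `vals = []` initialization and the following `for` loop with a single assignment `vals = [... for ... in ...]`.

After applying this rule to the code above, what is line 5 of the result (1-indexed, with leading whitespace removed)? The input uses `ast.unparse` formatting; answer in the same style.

vals = [i for buf in elems]

Transformed code:
def apply(vals, buf, elems):
    emit(31)
    handle(5)
    p = 25 < p
    vals = [i for buf in elems]
    record(24)
    vals = process(32)
    items = vals[p]
    return items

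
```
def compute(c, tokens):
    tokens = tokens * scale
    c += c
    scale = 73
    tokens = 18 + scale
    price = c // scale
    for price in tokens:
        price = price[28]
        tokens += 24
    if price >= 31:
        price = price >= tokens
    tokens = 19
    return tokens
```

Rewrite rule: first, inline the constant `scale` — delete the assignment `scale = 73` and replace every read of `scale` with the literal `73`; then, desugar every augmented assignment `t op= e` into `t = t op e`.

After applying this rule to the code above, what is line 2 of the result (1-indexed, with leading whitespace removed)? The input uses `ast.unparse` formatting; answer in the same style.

Transformed code:
def compute(c, tokens):
    tokens = tokens * 73
    c = c + c
    tokens = 18 + 73
    price = c // 73
    for price in tokens:
        price = price[28]
        tokens = tokens + 24
    if price >= 31:
        price = price >= tokens
    tokens = 19
    return tokens

tokens = tokens * 73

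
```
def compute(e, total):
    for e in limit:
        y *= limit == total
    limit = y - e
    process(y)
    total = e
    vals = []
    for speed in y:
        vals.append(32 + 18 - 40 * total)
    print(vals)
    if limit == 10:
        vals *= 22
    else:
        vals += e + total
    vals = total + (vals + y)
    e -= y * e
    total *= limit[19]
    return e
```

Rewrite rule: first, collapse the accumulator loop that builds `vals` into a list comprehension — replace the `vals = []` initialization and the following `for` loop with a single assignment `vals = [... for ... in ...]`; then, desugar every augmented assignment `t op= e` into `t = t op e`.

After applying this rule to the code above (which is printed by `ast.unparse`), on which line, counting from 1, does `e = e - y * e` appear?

Transformed code:
def compute(e, total):
    for e in limit:
        y = y * (limit == total)
    limit = y - e
    process(y)
    total = e
    vals = [32 + 18 - 40 * total for speed in y]
    print(vals)
    if limit == 10:
        vals = vals * 22
    else:
        vals = vals + (e + total)
    vals = total + (vals + y)
    e = e - y * e
    total = total * limit[19]
    return e

14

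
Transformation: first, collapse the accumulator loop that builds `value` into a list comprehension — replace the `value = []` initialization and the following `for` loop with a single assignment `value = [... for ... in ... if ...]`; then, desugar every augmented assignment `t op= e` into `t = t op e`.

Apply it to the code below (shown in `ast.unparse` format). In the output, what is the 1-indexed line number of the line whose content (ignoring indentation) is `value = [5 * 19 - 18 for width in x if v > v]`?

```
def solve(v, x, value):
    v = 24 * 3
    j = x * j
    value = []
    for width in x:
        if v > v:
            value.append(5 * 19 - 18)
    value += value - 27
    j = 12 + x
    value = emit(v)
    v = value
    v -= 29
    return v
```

4

Transformed code:
def solve(v, x, value):
    v = 24 * 3
    j = x * j
    value = [5 * 19 - 18 for width in x if v > v]
    value = value + (value - 27)
    j = 12 + x
    value = emit(v)
    v = value
    v = v - 29
    return v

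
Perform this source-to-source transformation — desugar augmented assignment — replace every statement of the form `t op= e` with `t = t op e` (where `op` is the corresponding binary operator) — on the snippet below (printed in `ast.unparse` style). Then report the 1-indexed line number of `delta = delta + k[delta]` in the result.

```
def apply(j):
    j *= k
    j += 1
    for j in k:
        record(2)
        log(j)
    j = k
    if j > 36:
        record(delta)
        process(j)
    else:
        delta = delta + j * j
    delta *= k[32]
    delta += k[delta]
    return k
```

Transformed code:
def apply(j):
    j = j * k
    j = j + 1
    for j in k:
        record(2)
        log(j)
    j = k
    if j > 36:
        record(delta)
        process(j)
    else:
        delta = delta + j * j
    delta = delta * k[32]
    delta = delta + k[delta]
    return k

14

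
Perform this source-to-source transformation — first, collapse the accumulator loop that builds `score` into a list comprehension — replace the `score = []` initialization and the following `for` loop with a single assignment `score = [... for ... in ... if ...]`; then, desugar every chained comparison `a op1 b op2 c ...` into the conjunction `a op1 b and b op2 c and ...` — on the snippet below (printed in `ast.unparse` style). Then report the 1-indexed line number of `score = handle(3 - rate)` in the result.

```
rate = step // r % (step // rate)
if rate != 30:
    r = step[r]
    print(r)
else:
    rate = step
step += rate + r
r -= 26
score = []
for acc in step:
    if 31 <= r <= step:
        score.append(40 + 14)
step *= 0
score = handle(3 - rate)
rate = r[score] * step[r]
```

Transformed code:
rate = step // r % (step // rate)
if rate != 30:
    r = step[r]
    print(r)
else:
    rate = step
step += rate + r
r -= 26
score = [40 + 14 for acc in step if 31 <= r and r <= step]
step *= 0
score = handle(3 - rate)
rate = r[score] * step[r]

11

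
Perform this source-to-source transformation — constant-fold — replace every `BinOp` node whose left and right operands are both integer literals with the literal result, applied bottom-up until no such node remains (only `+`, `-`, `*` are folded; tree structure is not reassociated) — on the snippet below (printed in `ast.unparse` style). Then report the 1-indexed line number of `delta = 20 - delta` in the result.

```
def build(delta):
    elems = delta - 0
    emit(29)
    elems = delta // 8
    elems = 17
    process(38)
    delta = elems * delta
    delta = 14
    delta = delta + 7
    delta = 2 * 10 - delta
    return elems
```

10

Transformed code:
def build(delta):
    elems = delta - 0
    emit(29)
    elems = delta // 8
    elems = 17
    process(38)
    delta = elems * delta
    delta = 14
    delta = delta + 7
    delta = 20 - delta
    return elems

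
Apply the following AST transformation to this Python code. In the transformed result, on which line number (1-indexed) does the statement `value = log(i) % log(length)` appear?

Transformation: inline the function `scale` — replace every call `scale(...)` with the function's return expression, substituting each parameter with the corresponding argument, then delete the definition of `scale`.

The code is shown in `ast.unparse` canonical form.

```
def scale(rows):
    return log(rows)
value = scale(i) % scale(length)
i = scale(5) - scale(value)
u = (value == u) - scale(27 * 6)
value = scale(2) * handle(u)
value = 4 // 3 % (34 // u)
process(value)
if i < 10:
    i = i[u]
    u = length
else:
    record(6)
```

Transformed code:
value = log(i) % log(length)
i = log(5) - log(value)
u = (value == u) - log(27 * 6)
value = log(2) * handle(u)
value = 4 // 3 % (34 // u)
process(value)
if i < 10:
    i = i[u]
    u = length
else:
    record(6)

1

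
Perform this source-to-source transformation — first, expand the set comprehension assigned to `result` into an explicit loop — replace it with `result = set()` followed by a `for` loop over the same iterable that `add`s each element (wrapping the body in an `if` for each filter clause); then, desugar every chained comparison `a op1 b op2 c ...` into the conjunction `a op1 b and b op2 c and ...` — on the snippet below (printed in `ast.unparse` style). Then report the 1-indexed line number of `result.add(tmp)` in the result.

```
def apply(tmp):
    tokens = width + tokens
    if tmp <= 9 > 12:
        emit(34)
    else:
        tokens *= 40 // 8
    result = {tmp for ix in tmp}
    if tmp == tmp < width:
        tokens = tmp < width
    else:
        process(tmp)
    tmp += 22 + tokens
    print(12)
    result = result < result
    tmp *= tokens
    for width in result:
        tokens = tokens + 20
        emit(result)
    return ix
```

9

Transformed code:
def apply(tmp):
    tokens = width + tokens
    if tmp <= 9 and 9 > 12:
        emit(34)
    else:
        tokens *= 40 // 8
    result = set()
    for ix in tmp:
        result.add(tmp)
    if tmp == tmp and tmp < width:
        tokens = tmp < width
    else:
        process(tmp)
    tmp += 22 + tokens
    print(12)
    result = result < result
    tmp *= tokens
    for width in result:
        tokens = tokens + 20
        emit(result)
    return ix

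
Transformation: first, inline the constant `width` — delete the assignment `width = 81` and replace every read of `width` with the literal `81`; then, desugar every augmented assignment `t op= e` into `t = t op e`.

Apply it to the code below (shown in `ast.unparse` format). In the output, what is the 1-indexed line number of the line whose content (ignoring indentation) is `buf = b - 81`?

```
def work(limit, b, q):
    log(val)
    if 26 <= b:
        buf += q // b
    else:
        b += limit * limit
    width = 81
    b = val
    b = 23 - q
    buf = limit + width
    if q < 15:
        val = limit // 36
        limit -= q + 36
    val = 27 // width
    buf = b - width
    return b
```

Transformed code:
def work(limit, b, q):
    log(val)
    if 26 <= b:
        buf = buf + q // b
    else:
        b = b + limit * limit
    b = val
    b = 23 - q
    buf = limit + 81
    if q < 15:
        val = limit // 36
        limit = limit - (q + 36)
    val = 27 // 81
    buf = b - 81
    return b

14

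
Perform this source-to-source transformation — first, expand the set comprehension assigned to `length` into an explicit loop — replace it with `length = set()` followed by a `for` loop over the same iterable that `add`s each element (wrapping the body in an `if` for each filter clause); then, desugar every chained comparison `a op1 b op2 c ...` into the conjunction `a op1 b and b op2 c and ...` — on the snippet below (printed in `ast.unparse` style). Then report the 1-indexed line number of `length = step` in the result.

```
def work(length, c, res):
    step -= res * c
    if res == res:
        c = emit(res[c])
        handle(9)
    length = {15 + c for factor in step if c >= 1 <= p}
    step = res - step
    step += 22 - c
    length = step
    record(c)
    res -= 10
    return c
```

Transformed code:
def work(length, c, res):
    step -= res * c
    if res == res:
        c = emit(res[c])
        handle(9)
    length = set()
    for factor in step:
        if c >= 1 and 1 <= p:
            length.add(15 + c)
    step = res - step
    step += 22 - c
    length = step
    record(c)
    res -= 10
    return c

12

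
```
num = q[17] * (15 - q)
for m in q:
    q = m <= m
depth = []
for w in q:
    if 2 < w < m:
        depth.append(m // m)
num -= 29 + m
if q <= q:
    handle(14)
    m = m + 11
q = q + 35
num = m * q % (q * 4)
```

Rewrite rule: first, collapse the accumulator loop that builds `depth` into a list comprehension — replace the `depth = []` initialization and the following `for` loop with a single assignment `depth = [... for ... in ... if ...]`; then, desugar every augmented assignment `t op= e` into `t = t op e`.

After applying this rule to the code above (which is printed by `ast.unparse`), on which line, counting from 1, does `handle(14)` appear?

Transformed code:
num = q[17] * (15 - q)
for m in q:
    q = m <= m
depth = [m // m for w in q if 2 < w < m]
num = num - (29 + m)
if q <= q:
    handle(14)
    m = m + 11
q = q + 35
num = m * q % (q * 4)

7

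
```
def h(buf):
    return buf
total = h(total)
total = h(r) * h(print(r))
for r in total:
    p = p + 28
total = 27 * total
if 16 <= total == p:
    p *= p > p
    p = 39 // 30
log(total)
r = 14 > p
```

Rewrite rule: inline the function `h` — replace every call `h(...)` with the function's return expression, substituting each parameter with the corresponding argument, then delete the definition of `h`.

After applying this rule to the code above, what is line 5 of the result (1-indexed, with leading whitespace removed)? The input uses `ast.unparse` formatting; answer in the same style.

Transformed code:
total = total
total = r * print(r)
for r in total:
    p = p + 28
total = 27 * total
if 16 <= total == p:
    p *= p > p
    p = 39 // 30
log(total)
r = 14 > p

total = 27 * total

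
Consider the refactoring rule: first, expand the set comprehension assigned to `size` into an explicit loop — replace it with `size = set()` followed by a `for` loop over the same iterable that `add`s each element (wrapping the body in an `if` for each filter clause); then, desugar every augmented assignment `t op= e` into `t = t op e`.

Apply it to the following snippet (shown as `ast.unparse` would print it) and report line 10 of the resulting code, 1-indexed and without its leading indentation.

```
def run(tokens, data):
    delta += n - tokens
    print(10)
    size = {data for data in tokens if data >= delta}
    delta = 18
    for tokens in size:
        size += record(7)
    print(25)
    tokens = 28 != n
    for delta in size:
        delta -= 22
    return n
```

size = size + record(7)

Transformed code:
def run(tokens, data):
    delta = delta + (n - tokens)
    print(10)
    size = set()
    for data in tokens:
        if data >= delta:
            size.add(data)
    delta = 18
    for tokens in size:
        size = size + record(7)
    print(25)
    tokens = 28 != n
    for delta in size:
        delta = delta - 22
    return n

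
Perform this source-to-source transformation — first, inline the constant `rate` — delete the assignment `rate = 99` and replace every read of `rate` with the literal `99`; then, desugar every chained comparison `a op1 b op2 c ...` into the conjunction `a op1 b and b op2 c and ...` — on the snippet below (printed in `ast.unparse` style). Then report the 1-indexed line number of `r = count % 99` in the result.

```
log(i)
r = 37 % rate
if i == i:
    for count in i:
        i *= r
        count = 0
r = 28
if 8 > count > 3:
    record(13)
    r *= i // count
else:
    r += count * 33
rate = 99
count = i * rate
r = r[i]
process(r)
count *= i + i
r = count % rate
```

Transformed code:
log(i)
r = 37 % 99
if i == i:
    for count in i:
        i *= r
        count = 0
r = 28
if 8 > count and count > 3:
    record(13)
    r *= i // count
else:
    r += count * 33
count = i * 99
r = r[i]
process(r)
count *= i + i
r = count % 99

17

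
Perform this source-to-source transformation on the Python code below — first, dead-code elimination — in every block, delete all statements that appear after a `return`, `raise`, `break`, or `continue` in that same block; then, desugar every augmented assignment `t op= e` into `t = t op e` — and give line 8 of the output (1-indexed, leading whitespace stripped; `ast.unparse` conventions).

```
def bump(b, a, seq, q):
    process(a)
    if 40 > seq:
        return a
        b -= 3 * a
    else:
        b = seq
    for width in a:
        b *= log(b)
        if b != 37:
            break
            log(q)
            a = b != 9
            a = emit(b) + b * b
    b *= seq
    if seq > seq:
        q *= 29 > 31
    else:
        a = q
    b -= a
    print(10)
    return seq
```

Transformed code:
def bump(b, a, seq, q):
    process(a)
    if 40 > seq:
        return a
    else:
        b = seq
    for width in a:
        b = b * log(b)
        if b != 37:
            break
    b = b * seq
    if seq > seq:
        q = q * (29 > 31)
    else:
        a = q
    b = b - a
    print(10)
    return seq

b = b * log(b)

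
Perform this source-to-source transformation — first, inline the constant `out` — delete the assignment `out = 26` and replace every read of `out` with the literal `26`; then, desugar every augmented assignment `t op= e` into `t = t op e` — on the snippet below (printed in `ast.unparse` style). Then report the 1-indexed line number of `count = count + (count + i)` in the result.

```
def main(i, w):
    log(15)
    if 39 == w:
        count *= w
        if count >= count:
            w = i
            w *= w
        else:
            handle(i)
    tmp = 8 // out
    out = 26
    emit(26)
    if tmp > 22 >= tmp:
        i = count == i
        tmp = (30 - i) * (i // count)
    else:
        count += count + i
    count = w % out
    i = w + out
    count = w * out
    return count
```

Transformed code:
def main(i, w):
    log(15)
    if 39 == w:
        count = count * w
        if count >= count:
            w = i
            w = w * w
        else:
            handle(i)
    tmp = 8 // 26
    emit(26)
    if tmp > 22 >= tmp:
        i = count == i
        tmp = (30 - i) * (i // count)
    else:
        count = count + (count + i)
    count = w % 26
    i = w + 26
    count = w * 26
    return count

16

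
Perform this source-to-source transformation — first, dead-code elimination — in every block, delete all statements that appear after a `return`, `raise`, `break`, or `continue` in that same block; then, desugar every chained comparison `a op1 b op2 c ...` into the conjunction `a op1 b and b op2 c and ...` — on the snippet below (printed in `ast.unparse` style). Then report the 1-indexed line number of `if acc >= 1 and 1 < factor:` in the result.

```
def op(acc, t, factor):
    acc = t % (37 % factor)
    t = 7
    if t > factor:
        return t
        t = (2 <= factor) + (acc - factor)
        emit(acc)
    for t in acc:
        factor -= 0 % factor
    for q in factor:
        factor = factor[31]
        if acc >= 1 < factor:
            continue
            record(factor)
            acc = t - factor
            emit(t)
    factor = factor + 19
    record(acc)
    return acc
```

Transformed code:
def op(acc, t, factor):
    acc = t % (37 % factor)
    t = 7
    if t > factor:
        return t
    for t in acc:
        factor -= 0 % factor
    for q in factor:
        factor = factor[31]
        if acc >= 1 and 1 < factor:
            continue
    factor = factor + 19
    record(acc)
    return acc

10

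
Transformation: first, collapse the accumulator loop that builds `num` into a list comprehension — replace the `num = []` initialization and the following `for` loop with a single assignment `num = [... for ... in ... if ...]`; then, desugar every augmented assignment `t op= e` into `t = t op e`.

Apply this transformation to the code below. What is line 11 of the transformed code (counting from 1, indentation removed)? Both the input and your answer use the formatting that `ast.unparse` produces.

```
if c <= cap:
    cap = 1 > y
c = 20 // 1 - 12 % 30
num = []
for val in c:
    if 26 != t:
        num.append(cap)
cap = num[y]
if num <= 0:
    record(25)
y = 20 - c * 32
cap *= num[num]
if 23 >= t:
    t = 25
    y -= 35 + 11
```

Transformed code:
if c <= cap:
    cap = 1 > y
c = 20 // 1 - 12 % 30
num = [cap for val in c if 26 != t]
cap = num[y]
if num <= 0:
    record(25)
y = 20 - c * 32
cap = cap * num[num]
if 23 >= t:
    t = 25
    y = y - (35 + 11)

t = 25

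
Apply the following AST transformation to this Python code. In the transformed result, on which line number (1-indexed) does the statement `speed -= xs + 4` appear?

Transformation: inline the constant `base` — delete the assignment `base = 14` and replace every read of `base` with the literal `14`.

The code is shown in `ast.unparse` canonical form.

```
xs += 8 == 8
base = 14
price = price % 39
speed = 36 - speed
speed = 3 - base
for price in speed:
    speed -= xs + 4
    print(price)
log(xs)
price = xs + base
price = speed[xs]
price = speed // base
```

6

Transformed code:
xs += 8 == 8
price = price % 39
speed = 36 - speed
speed = 3 - 14
for price in speed:
    speed -= xs + 4
    print(price)
log(xs)
price = xs + 14
price = speed[xs]
price = speed // 14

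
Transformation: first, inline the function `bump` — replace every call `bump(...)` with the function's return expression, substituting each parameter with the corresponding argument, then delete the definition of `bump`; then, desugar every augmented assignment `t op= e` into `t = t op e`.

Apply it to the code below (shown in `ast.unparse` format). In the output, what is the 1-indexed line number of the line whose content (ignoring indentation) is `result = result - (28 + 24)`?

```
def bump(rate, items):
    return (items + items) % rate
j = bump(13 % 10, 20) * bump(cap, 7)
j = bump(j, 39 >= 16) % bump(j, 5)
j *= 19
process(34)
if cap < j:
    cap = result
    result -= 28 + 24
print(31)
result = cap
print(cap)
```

Transformed code:
j = (20 + 20) % (13 % 10) * ((7 + 7) % cap)
j = ((39 >= 16) + (39 >= 16)) % j % ((5 + 5) % j)
j = j * 19
process(34)
if cap < j:
    cap = result
    result = result - (28 + 24)
print(31)
result = cap
print(cap)

7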